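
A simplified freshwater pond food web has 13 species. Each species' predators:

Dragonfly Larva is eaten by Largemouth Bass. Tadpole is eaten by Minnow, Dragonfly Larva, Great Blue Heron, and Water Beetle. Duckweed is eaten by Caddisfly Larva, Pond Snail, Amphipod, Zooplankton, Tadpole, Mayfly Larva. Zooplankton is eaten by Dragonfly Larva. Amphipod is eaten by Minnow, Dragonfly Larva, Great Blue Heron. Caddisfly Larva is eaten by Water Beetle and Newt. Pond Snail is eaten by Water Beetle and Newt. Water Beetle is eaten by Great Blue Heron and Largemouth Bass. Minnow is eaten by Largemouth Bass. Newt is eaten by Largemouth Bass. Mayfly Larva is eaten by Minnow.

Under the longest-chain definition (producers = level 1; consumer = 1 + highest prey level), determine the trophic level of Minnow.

Trophic level 3

Duckweed is a producer → level 1.
Mayfly Larva eats Duckweed → level 2.
Minnow eats Mayfly Larva (level 2); other prey at levels: Tadpole 2, Amphipod 2 → level 3.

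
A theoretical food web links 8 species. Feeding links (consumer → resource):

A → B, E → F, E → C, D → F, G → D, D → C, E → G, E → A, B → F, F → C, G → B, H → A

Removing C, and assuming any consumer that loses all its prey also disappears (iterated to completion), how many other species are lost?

7

Remove C.
Round 1: F (all prey gone) → extinct.
Round 2: B (all prey gone), D (all prey gone) → extinct.
Round 3: G (all prey gone), A (all prey gone) → extinct.
Round 4: H (all prey gone), E (all prey gone) → extinct.
No further losses. Total secondary extinctions: 7.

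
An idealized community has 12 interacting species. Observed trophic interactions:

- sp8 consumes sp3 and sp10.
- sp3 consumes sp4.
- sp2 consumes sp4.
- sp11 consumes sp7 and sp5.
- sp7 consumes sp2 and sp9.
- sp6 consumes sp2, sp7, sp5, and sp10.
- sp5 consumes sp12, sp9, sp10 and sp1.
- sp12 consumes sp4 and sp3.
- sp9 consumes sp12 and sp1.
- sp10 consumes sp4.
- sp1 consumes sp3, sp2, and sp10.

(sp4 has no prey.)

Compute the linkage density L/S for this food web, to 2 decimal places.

There are L = 24 links among S = 12 species.
L/S = 24/12 = 2.0000 ≈ 2.00.

L/S = 2.00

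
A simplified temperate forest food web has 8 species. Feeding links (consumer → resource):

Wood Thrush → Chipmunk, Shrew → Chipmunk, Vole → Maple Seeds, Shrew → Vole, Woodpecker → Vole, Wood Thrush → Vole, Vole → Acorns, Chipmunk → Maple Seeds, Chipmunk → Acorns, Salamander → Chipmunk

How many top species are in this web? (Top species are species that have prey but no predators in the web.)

4

Top species (has prey, but nothing eats it): Shrew, Wood Thrush, Woodpecker, Salamander.
Count: 4.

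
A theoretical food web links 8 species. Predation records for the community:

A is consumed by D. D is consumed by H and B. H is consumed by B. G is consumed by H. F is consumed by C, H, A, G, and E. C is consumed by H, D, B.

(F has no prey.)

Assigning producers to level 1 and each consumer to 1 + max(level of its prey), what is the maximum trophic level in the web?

5

Producers (level 1): F.
F → C → D → H → B gives B level 5.
No species has a prey at level 5, so no species reaches level 6.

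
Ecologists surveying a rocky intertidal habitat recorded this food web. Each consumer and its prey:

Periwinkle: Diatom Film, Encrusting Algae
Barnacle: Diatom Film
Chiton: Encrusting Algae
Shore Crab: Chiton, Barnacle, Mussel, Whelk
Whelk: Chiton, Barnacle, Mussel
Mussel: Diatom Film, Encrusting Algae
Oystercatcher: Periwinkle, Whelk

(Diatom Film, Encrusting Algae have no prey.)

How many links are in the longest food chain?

One longest chain: Encrusting Algae → Chiton → Whelk → Shore Crab.
It has 4 species and 3 links.

3 links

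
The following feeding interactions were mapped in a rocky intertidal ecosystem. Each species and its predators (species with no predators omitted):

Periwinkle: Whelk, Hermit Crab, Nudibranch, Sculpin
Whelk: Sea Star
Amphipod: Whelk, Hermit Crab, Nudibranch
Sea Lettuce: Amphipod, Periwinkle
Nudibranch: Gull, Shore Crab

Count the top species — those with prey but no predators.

5

Top species (has prey, but nothing eats it): Hermit Crab, Sculpin, Gull, Shore Crab, Sea Star.
Count: 5.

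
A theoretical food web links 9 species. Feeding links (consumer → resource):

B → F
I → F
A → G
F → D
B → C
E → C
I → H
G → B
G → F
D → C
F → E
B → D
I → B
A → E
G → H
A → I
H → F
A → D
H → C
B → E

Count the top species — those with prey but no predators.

Top species (has prey, but nothing eats it): A.
Count: 1.

1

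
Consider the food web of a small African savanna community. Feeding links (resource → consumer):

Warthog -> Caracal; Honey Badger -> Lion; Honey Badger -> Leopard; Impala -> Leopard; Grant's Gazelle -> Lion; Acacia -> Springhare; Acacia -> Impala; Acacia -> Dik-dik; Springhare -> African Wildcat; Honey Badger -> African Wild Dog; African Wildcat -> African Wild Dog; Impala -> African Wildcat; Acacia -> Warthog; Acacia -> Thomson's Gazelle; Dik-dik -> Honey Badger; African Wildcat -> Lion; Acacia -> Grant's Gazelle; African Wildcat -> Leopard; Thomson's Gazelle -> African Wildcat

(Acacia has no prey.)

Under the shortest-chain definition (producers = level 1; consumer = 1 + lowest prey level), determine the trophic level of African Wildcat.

Acacia is a producer → level 1.
Impala eats Acacia → level 2.
African Wildcat eats Impala → level 3.
No prey of African Wildcat is below level 2, so 3 is the minimum.

Trophic level 3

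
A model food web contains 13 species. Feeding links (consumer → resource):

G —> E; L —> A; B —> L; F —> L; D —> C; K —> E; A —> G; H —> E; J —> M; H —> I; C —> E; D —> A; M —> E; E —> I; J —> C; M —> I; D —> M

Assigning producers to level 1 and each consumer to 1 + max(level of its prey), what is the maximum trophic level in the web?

6

Producers (level 1): I.
I → E → G → A → L → F gives F level 6.
No species has a prey at level 6, so no species reaches level 7.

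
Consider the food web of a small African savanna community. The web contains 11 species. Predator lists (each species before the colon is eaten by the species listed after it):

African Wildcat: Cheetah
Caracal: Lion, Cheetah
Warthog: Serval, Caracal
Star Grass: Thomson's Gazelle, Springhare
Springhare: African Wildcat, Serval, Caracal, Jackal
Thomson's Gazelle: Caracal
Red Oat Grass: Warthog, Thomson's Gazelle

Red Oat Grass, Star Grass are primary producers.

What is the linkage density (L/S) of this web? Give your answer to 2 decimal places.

L/S = 1.27

There are L = 14 links among S = 11 species.
L/S = 14/11 = 1.2727 ≈ 1.27.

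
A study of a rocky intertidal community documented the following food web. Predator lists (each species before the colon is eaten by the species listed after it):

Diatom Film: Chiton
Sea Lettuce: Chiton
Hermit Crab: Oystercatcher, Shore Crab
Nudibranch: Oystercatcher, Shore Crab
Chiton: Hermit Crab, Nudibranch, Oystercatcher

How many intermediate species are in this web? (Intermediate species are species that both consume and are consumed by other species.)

3

Intermediate species (has both prey and predators): Chiton, Hermit Crab, Nudibranch.
Count: 3.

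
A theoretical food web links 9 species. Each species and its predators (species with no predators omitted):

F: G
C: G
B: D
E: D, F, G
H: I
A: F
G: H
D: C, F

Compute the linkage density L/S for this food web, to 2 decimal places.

There are L = 11 links among S = 9 species.
L/S = 11/9 = 1.2222 ≈ 1.22.

L/S = 1.22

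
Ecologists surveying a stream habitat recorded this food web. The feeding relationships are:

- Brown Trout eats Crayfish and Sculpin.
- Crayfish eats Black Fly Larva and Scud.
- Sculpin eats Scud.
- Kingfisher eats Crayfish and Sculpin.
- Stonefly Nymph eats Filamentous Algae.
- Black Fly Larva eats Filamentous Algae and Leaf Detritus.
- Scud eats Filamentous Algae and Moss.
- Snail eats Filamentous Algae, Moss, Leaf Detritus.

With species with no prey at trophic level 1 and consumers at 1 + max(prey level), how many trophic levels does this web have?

4

Basal resources (level 1): Filamentous Algae, Leaf Detritus, Moss.
Filamentous Algae → Scud → Sculpin → Brown Trout gives Brown Trout level 4.
No species has a prey at level 4, so no species reaches level 5.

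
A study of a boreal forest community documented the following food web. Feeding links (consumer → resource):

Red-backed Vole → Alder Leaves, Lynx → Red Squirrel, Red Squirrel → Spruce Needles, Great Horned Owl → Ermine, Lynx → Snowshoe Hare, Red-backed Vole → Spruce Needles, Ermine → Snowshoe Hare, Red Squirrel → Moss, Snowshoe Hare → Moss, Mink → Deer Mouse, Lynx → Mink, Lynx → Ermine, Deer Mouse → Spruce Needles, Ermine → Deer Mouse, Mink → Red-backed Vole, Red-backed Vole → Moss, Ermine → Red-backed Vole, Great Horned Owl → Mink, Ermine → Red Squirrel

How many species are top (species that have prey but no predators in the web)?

2

Top species (has prey, but nothing eats it): Great Horned Owl, Lynx.
Count: 2.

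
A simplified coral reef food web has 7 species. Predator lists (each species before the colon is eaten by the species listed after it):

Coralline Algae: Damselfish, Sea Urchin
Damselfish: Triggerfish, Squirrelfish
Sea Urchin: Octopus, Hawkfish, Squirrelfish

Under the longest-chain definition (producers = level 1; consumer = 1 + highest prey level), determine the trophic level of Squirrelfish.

Coralline Algae is a producer → level 1.
Damselfish eats Coralline Algae → level 2.
Squirrelfish eats Damselfish (level 2); other prey at levels: Sea Urchin 2 → level 3.

Trophic level 3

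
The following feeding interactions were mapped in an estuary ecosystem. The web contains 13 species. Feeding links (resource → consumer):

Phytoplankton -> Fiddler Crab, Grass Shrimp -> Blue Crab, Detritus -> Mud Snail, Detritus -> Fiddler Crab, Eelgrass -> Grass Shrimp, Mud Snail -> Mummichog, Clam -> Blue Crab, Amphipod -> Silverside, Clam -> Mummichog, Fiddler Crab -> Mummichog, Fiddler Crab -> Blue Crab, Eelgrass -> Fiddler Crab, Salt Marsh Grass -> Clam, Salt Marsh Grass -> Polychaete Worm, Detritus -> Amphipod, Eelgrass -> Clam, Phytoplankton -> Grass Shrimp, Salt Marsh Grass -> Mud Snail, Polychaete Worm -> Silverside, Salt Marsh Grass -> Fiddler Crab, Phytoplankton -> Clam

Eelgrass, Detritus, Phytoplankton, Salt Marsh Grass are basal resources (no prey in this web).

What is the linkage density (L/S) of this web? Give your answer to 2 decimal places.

L/S = 1.62

There are L = 21 links among S = 13 species.
L/S = 21/13 = 1.6154 ≈ 1.62.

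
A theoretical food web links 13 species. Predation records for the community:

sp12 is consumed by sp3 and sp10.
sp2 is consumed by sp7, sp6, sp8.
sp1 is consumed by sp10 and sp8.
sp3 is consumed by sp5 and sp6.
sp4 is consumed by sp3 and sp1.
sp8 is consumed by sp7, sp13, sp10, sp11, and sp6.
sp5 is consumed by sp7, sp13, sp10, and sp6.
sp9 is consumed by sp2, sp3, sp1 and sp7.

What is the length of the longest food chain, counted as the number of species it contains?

4 species

One longest chain: sp9 → sp1 → sp8 → sp7.
It has 4 species and 3 links.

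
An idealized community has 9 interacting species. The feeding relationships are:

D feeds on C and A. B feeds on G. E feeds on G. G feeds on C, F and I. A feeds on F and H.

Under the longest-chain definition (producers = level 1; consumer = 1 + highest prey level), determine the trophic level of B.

I is a producer → level 1.
G eats I (level 1); other prey at levels: C 1, F 1 → level 2.
B eats G → level 3.

Trophic level 3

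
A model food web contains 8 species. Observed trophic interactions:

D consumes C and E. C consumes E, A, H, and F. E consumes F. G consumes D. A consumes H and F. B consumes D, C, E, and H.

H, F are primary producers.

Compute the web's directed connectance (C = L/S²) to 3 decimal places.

C = 0.219

The web has S = 8 species and L = 14 feeding links.
C = L / S² = 14 / 64 = 0.2188 ≈ 0.219.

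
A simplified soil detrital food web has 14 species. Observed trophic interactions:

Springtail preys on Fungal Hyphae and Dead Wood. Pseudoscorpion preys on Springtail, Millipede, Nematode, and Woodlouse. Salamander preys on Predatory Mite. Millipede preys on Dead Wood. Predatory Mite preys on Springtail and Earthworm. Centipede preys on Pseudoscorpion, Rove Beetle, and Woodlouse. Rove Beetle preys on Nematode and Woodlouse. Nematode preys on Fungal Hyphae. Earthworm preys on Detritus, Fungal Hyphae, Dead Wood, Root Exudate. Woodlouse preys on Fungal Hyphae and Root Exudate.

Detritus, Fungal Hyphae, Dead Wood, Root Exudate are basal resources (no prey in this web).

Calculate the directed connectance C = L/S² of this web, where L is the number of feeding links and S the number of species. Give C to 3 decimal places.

C = 0.112

The web has S = 14 species and L = 22 feeding links.
C = L / S² = 22 / 196 = 0.1122 ≈ 0.112.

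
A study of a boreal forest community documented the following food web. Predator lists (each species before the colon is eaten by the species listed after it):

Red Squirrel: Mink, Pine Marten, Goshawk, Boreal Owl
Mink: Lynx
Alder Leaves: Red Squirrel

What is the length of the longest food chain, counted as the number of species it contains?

4 species

One longest chain: Alder Leaves → Red Squirrel → Mink → Lynx.
It has 4 species and 3 links.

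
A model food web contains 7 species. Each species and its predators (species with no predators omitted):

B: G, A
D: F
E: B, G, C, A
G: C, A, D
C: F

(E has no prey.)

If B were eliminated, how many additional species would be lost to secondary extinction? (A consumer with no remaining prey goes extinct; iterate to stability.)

0

Remove B.
Every predator of it retains at least one other prey: G still has E; A still has E, G.
No consumer loses all prey, so no secondary extinctions occur.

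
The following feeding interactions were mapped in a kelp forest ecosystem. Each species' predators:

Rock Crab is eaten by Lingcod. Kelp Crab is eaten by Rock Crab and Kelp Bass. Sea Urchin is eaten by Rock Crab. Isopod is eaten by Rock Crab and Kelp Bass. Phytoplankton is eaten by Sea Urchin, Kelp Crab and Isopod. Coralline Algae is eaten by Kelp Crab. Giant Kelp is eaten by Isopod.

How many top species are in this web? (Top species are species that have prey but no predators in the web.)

2

Top species (has prey, but nothing eats it): Kelp Bass, Lingcod.
Count: 2.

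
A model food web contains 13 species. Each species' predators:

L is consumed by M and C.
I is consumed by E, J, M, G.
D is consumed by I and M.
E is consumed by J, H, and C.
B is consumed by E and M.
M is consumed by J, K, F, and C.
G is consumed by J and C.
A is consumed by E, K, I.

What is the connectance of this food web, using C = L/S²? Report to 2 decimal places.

The web has S = 13 species and L = 22 feeding links.
C = L / S² = 22 / 169 = 0.1302 ≈ 0.13.

C = 0.13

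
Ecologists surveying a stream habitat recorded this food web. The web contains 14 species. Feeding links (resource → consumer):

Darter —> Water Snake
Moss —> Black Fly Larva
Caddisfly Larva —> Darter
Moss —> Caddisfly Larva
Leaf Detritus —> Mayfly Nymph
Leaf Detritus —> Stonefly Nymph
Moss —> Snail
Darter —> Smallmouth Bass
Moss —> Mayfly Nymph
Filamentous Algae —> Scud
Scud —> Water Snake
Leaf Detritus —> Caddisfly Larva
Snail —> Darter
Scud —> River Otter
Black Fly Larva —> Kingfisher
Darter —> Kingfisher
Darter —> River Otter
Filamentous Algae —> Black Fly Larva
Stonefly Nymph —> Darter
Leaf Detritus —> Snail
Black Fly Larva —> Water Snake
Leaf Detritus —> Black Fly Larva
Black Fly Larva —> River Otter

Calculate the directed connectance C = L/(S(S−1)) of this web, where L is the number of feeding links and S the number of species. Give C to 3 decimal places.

C = 0.126

The web has S = 14 species and L = 23 feeding links.
C = L / (S(S−1)) = 23 / 182 = 0.1264 ≈ 0.126.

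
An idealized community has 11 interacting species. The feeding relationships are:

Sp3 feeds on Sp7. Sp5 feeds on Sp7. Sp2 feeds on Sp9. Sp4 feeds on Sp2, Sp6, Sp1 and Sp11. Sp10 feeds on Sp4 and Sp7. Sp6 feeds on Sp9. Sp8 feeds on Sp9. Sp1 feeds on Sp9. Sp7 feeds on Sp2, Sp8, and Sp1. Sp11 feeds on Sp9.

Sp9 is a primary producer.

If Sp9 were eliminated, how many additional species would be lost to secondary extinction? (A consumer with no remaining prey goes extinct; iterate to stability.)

Remove Sp9.
Round 1: Sp6 (all prey gone), Sp11 (all prey gone), Sp1 (all prey gone), Sp8 (all prey gone), Sp2 (all prey gone) → extinct.
Round 2: Sp4 (all prey gone), Sp7 (all prey gone) → extinct.
Round 3: Sp5 (all prey gone), Sp10 (all prey gone), Sp3 (all prey gone) → extinct.
No further losses. Total secondary extinctions: 10.

10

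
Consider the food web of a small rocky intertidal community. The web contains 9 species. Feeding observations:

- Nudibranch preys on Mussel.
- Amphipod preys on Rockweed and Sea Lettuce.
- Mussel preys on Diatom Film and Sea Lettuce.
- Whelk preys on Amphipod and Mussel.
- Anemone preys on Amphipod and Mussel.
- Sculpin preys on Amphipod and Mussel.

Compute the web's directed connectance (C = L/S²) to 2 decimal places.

C = 0.14

The web has S = 9 species and L = 11 feeding links.
C = L / S² = 11 / 81 = 0.1358 ≈ 0.14.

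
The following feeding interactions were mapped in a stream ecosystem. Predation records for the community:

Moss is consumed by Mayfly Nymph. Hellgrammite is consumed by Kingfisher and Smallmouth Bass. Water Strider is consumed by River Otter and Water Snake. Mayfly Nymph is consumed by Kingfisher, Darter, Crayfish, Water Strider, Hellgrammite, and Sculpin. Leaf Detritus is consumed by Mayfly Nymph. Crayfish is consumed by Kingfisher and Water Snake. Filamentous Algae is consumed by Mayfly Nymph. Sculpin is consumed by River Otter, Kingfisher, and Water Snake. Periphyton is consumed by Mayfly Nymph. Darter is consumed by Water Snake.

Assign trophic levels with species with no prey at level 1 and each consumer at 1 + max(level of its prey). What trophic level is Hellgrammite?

Filamentous Algae has no prey (basal) → level 1.
Mayfly Nymph eats Filamentous Algae (level 1); other prey at levels: Periphyton 1, Moss 1, Leaf Detritus 1 → level 2.
Hellgrammite eats Mayfly Nymph → level 3.

Trophic level 3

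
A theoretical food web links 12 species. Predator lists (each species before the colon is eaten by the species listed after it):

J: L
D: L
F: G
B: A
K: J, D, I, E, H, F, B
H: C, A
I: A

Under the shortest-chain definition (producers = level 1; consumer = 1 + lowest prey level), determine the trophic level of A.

K is a producer → level 1.
I eats K → level 2.
A eats I → level 3.
No prey of A is below level 2, so 3 is the minimum.

Trophic level 3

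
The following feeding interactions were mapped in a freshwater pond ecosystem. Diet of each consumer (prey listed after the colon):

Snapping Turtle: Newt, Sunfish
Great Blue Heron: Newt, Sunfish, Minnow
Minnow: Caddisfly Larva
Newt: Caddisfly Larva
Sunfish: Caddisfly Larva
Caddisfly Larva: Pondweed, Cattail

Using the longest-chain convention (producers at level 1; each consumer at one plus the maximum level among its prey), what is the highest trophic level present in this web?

4

Producers (level 1): Pondweed, Cattail.
Pondweed → Caddisfly Larva → Newt → Snapping Turtle gives Snapping Turtle level 4.
No species has a prey at level 4, so no species reaches level 5.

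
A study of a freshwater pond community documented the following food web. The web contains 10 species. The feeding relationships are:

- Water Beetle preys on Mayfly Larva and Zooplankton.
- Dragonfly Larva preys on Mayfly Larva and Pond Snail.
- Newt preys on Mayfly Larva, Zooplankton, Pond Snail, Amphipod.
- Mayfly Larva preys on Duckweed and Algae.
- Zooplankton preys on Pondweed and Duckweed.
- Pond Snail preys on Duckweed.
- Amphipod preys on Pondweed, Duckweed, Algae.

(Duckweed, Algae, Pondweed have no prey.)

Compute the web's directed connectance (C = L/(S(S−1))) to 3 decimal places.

The web has S = 10 species and L = 16 feeding links.
C = L / (S(S−1)) = 16 / 90 = 0.1778 ≈ 0.178.

C = 0.178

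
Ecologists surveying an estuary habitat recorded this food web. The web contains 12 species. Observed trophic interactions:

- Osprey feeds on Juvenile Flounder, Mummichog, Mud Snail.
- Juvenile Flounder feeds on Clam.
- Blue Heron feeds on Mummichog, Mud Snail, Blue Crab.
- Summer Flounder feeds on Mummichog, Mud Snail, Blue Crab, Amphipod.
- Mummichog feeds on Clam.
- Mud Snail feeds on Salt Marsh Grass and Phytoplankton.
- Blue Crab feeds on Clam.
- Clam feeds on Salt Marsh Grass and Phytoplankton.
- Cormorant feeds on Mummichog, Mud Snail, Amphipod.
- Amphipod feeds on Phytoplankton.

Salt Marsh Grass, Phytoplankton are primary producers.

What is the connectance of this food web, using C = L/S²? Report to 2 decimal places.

The web has S = 12 species and L = 21 feeding links.
C = L / S² = 21 / 144 = 0.1458 ≈ 0.15.

C = 0.15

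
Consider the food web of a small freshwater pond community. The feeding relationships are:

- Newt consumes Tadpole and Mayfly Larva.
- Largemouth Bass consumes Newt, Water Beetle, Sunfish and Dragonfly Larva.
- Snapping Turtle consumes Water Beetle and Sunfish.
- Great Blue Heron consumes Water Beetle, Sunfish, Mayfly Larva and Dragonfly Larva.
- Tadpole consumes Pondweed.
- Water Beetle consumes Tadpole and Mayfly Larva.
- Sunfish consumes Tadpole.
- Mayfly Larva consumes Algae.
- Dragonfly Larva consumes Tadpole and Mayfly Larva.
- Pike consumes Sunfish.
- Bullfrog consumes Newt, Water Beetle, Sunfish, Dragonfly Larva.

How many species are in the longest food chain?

4 species

One longest chain: Pondweed → Tadpole → Water Beetle → Bullfrog.
It has 4 species and 3 links.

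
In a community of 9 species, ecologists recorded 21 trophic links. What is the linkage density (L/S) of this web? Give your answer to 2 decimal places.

L/S = 2.33

There are L = 21 links among S = 9 species.
L/S = 21/9 = 2.3333 ≈ 2.33.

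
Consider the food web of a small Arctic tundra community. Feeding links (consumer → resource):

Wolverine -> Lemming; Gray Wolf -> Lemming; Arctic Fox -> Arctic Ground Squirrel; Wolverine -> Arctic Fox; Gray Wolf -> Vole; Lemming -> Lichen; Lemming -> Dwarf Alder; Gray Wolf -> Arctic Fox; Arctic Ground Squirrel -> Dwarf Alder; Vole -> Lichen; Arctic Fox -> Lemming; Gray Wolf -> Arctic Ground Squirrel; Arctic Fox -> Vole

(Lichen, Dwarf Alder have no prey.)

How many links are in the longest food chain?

3 links

One longest chain: Lichen → Lemming → Arctic Fox → Gray Wolf.
It has 4 species and 3 links.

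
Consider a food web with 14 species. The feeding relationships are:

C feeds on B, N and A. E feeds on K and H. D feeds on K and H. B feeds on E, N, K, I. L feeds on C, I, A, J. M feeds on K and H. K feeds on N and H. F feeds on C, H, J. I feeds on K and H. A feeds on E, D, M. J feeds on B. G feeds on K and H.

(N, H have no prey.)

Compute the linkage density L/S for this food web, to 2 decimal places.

L/S = 2.14

There are L = 30 links among S = 14 species.
L/S = 30/14 = 2.1429 ≈ 2.14.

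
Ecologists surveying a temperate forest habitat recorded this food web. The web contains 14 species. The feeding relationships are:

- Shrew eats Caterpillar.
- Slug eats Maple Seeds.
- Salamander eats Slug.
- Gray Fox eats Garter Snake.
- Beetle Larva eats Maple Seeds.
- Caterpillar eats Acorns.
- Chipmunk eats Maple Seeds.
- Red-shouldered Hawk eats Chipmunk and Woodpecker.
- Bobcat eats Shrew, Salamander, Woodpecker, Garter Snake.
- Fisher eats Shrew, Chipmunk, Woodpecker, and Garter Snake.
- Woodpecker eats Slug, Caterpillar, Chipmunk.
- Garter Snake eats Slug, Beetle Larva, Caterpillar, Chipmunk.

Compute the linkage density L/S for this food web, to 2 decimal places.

L/S = 1.71

There are L = 24 links among S = 14 species.
L/S = 24/14 = 1.7143 ≈ 1.71.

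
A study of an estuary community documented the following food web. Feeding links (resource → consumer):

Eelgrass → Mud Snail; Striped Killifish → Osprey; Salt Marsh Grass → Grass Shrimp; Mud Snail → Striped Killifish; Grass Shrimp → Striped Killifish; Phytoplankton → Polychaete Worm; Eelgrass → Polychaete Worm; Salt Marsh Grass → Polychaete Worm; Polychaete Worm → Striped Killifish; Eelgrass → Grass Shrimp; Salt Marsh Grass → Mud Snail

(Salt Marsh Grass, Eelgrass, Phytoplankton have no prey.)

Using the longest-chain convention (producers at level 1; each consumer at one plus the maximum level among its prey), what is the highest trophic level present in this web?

Producers (level 1): Salt Marsh Grass, Eelgrass, Phytoplankton.
Salt Marsh Grass → Mud Snail → Striped Killifish → Osprey gives Osprey level 4.
No species has a prey at level 4, so no species reaches level 5.

4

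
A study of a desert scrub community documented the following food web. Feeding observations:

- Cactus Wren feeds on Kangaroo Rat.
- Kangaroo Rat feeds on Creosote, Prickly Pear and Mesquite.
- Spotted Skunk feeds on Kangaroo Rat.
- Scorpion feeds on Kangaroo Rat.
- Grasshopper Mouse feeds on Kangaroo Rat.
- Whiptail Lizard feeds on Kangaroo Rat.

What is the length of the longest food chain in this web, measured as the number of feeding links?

2 links

One longest chain: Creosote → Kangaroo Rat → Spotted Skunk.
It has 3 species and 2 links.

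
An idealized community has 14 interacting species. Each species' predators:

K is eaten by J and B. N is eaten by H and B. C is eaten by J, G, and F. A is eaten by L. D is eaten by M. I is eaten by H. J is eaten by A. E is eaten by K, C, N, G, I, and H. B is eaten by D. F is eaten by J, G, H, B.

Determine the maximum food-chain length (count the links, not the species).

5 links

One longest chain: E → C → F → J → A → L.
It has 6 species and 5 links.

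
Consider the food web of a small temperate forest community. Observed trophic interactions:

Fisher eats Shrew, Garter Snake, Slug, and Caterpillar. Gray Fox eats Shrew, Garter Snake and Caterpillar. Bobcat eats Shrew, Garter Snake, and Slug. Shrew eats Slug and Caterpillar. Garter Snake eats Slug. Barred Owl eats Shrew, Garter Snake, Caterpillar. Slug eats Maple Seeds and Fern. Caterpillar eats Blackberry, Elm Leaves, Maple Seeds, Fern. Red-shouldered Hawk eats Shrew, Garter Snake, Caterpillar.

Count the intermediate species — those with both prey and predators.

Intermediate species (has both prey and predators): Slug, Caterpillar, Garter Snake, Shrew.
Count: 4.

4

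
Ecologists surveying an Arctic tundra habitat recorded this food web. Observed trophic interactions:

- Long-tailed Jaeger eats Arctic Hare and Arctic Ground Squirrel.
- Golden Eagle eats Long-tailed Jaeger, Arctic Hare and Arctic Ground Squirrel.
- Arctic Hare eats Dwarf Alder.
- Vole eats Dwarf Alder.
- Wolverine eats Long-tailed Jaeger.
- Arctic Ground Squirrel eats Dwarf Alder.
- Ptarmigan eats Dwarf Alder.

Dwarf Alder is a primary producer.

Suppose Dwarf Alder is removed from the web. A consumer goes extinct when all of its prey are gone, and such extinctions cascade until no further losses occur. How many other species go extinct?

7

Remove Dwarf Alder.
Round 1: Ptarmigan (all prey gone), Vole (all prey gone), Arctic Ground Squirrel (all prey gone), Arctic Hare (all prey gone) → extinct.
Round 2: Long-tailed Jaeger (all prey gone) → extinct.
Round 3: Wolverine (all prey gone), Golden Eagle (all prey gone) → extinct.
No further losses. Total secondary extinctions: 7.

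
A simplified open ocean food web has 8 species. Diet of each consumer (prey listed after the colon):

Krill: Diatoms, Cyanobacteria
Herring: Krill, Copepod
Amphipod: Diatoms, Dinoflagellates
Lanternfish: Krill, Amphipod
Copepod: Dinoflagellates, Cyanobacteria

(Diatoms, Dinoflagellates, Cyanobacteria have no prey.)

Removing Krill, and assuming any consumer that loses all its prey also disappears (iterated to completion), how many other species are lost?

0

Remove Krill.
Every predator of it retains at least one other prey: Lanternfish still has Amphipod; Herring still has Copepod.
No consumer loses all prey, so no secondary extinctions occur.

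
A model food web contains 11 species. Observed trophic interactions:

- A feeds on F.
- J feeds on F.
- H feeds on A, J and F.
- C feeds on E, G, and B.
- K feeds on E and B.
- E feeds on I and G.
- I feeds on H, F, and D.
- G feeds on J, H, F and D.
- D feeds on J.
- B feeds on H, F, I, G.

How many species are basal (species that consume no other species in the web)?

1

Basal species (no prey listed): F.
Count: 1.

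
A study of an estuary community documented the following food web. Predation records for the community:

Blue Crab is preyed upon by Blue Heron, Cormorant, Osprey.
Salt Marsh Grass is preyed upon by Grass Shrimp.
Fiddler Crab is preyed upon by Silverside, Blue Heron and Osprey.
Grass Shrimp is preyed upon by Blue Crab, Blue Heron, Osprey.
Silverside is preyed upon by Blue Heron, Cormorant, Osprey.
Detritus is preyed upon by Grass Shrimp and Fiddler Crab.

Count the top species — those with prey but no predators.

3

Top species (has prey, but nothing eats it): Blue Heron, Cormorant, Osprey.
Count: 3.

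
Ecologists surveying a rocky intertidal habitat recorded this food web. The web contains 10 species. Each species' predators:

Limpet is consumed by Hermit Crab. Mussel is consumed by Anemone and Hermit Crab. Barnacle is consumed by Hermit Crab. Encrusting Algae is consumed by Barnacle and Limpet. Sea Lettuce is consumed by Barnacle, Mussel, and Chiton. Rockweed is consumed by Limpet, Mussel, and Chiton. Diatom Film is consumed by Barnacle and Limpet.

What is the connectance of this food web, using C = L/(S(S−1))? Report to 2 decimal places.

C = 0.16

The web has S = 10 species and L = 14 feeding links.
C = L / (S(S−1)) = 14 / 90 = 0.1556 ≈ 0.16.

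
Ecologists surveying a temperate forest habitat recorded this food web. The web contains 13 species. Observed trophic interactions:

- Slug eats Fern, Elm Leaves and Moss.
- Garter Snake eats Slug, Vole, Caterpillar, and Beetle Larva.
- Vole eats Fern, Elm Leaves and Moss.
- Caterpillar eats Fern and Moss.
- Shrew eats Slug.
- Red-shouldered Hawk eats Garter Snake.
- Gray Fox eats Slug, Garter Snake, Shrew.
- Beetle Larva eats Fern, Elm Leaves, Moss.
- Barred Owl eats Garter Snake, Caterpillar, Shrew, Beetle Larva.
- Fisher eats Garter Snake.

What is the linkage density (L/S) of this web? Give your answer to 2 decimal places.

L/S = 1.92

There are L = 25 links among S = 13 species.
L/S = 25/13 = 1.9231 ≈ 1.92.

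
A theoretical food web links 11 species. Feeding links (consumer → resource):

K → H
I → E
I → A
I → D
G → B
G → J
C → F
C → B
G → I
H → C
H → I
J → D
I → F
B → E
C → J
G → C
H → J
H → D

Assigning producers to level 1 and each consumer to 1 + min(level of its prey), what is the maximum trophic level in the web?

3

Producers (level 1): A, D, F, E.
Following each consumer down to its lowest-level prey: A → I → G (levels 1 through 3).
All prey of G (I 2, B 2, J 2, C 2) are at level 2 or above, so G is at level 1 + 2 = 3.
Every consumer has at least one prey at level 2 or below, so none exceeds level 3.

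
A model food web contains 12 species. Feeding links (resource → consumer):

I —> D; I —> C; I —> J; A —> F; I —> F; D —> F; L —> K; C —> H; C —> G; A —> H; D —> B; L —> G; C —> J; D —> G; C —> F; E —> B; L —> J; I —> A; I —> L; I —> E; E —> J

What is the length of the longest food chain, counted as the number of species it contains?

3 species

One longest chain: I → E → B.
It has 3 species and 2 links.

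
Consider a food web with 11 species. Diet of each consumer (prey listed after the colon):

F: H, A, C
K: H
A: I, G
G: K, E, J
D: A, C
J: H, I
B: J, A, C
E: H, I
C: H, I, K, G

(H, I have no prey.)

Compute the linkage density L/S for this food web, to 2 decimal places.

L/S = 2.00

There are L = 22 links among S = 11 species.
L/S = 22/11 = 2.0000 ≈ 2.00.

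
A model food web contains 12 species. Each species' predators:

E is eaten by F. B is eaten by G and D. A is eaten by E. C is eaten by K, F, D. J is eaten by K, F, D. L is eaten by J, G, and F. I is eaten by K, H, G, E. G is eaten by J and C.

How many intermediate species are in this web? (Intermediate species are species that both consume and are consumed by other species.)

Intermediate species (has both prey and predators): G, E, C, J.
Count: 4.

4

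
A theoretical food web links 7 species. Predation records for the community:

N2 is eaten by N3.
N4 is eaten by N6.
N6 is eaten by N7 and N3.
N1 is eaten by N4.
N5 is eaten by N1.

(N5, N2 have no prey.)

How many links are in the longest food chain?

4 links

One longest chain: N5 → N1 → N4 → N6 → N7.
It has 5 species and 4 links.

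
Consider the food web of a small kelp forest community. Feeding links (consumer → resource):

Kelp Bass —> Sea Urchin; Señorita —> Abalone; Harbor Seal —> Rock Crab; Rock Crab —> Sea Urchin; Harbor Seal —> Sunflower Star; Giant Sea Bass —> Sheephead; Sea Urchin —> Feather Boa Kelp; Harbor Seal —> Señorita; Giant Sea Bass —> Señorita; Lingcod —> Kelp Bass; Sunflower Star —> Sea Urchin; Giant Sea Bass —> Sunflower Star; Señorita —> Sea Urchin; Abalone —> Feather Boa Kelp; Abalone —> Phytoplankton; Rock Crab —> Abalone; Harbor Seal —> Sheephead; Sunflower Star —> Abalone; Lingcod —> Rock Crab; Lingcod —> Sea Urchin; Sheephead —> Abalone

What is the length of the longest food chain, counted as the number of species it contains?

One longest chain: Feather Boa Kelp → Sea Urchin → Sunflower Star → Harbor Seal.
It has 4 species and 3 links.

4 species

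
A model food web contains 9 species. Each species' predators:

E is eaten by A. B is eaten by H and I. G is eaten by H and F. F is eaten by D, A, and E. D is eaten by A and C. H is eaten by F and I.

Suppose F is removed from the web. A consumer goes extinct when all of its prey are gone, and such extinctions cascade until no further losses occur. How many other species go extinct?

Remove F.
Round 1: D (all prey gone), E (all prey gone) → extinct.
Round 2: A (all prey gone), C (all prey gone) → extinct.
No further losses. Total secondary extinctions: 4.

4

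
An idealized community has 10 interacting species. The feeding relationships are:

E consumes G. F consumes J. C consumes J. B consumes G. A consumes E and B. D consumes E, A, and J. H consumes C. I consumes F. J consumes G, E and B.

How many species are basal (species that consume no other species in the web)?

1

Basal species (no prey listed): G.
Count: 1.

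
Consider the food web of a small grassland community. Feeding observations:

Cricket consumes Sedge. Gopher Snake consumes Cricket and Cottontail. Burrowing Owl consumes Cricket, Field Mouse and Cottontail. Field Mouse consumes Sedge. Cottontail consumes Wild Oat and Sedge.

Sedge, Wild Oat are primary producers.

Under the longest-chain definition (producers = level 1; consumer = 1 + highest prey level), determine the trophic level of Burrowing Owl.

Sedge is a producer → level 1.
Field Mouse eats Sedge → level 2.
Burrowing Owl eats Field Mouse (level 2); other prey at levels: Cricket 2, Cottontail 2 → level 3.

Trophic level 3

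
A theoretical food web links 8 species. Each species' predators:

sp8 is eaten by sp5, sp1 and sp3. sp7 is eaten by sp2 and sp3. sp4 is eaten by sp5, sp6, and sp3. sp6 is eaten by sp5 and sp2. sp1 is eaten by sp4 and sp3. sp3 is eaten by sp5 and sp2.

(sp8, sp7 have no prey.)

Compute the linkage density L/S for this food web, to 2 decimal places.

There are L = 14 links among S = 8 species.
L/S = 14/8 = 1.7500 ≈ 1.75.

L/S = 1.75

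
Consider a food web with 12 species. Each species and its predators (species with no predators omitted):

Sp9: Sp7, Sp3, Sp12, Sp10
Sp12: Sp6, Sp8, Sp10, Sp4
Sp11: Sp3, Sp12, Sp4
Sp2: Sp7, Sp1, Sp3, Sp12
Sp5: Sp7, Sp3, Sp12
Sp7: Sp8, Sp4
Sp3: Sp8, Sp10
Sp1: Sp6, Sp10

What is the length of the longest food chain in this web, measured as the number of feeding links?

2 links

One longest chain: Sp2 → Sp1 → Sp6.
It has 3 species and 2 links.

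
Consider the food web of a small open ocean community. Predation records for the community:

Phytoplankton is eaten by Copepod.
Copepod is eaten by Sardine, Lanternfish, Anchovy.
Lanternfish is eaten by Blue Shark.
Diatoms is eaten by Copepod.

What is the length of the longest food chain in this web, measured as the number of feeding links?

One longest chain: Phytoplankton → Copepod → Lanternfish → Blue Shark.
It has 4 species and 3 links.

3 links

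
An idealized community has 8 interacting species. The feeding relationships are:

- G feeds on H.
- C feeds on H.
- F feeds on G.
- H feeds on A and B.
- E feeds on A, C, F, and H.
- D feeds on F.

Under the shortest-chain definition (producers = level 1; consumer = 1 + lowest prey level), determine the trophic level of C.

B is a producer → level 1.
H eats B → level 2.
C eats H → level 3.
No prey of C is below level 2, so 3 is the minimum.

Trophic level 3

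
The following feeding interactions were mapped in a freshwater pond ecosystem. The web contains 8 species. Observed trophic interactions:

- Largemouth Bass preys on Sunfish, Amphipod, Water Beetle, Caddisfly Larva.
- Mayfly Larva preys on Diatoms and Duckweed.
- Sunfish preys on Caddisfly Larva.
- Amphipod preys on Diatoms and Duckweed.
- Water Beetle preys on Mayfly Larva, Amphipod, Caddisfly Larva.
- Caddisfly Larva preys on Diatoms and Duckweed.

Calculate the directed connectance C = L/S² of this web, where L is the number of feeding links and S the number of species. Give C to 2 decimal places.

C = 0.22

The web has S = 8 species and L = 14 feeding links.
C = L / S² = 14 / 64 = 0.2188 ≈ 0.22.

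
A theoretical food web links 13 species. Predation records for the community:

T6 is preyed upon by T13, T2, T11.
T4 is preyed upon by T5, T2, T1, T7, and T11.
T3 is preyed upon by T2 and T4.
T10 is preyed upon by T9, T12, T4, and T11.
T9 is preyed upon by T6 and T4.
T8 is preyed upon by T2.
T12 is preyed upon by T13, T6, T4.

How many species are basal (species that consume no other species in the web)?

3

Basal species (no prey listed): T3, T8, T10.
Count: 3.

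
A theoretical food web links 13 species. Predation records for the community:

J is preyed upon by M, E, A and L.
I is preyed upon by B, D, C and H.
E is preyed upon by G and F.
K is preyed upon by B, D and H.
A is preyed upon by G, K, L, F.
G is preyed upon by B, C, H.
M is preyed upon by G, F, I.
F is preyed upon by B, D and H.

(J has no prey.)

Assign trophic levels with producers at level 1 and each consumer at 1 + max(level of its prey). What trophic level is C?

Trophic level 4

J is a producer → level 1.
M eats J → level 2.
I eats M → level 3.
C eats I (level 3); other prey at levels: G 3 → level 4.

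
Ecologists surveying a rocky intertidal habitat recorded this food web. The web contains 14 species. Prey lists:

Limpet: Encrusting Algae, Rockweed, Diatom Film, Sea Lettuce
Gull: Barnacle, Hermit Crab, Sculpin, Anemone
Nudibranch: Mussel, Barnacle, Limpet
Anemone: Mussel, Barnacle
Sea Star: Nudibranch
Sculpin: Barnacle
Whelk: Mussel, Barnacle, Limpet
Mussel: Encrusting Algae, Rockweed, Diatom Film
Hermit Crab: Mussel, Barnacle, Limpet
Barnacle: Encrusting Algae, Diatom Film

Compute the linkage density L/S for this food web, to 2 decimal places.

L/S = 1.86

There are L = 26 links among S = 14 species.
L/S = 26/14 = 1.8571 ≈ 1.86.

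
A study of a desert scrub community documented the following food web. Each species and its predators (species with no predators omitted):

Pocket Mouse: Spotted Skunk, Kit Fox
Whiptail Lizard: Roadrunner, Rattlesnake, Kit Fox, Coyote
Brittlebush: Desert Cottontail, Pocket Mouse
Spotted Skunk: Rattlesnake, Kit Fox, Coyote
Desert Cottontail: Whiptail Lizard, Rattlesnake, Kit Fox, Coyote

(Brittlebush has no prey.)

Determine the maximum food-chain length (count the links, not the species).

One longest chain: Brittlebush → Desert Cottontail → Whiptail Lizard → Roadrunner.
It has 4 species and 3 links.

3 links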